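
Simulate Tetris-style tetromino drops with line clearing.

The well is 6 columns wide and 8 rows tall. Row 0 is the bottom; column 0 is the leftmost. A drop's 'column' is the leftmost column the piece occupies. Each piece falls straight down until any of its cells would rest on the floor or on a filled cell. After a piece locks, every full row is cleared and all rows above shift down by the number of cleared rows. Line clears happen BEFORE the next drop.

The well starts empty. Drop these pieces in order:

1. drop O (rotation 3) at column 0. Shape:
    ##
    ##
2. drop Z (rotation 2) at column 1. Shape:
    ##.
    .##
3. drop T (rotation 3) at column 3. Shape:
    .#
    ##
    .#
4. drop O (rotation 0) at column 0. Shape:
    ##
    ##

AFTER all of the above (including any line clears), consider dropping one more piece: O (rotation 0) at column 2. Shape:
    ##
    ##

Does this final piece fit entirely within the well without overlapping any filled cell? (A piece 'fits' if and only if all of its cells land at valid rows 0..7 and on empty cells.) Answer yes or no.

Answer: yes

Derivation:
Drop 1: O rot3 at col 0 lands with bottom-row=0; cleared 0 line(s) (total 0); column heights now [2 2 0 0 0 0], max=2
Drop 2: Z rot2 at col 1 lands with bottom-row=1; cleared 0 line(s) (total 0); column heights now [2 3 3 2 0 0], max=3
Drop 3: T rot3 at col 3 lands with bottom-row=1; cleared 0 line(s) (total 0); column heights now [2 3 3 3 4 0], max=4
Drop 4: O rot0 at col 0 lands with bottom-row=3; cleared 0 line(s) (total 0); column heights now [5 5 3 3 4 0], max=5
Test piece O rot0 at col 2 (width 2): heights before test = [5 5 3 3 4 0]; fits = True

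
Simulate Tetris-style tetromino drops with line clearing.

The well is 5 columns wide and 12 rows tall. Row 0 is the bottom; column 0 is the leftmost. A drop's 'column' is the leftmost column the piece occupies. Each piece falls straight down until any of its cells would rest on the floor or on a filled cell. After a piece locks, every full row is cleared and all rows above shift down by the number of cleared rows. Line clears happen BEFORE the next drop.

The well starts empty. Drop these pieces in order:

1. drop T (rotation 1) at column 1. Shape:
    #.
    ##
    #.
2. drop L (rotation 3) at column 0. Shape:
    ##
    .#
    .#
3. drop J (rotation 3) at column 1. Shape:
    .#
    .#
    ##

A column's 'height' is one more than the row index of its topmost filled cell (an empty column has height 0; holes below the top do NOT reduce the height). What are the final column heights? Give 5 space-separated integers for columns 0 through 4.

Drop 1: T rot1 at col 1 lands with bottom-row=0; cleared 0 line(s) (total 0); column heights now [0 3 2 0 0], max=3
Drop 2: L rot3 at col 0 lands with bottom-row=3; cleared 0 line(s) (total 0); column heights now [6 6 2 0 0], max=6
Drop 3: J rot3 at col 1 lands with bottom-row=6; cleared 0 line(s) (total 0); column heights now [6 7 9 0 0], max=9

Answer: 6 7 9 0 0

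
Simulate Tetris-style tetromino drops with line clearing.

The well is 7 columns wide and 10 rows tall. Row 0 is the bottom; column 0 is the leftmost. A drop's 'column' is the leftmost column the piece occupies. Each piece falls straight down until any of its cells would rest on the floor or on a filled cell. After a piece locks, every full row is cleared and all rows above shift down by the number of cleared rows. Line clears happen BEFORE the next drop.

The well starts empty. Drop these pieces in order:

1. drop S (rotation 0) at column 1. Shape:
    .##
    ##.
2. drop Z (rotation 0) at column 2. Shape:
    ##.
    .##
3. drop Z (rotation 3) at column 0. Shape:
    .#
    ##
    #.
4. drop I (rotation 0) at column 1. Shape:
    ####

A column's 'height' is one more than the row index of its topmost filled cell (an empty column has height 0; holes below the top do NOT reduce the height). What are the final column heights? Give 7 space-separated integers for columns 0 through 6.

Answer: 2 5 5 5 5 0 0

Derivation:
Drop 1: S rot0 at col 1 lands with bottom-row=0; cleared 0 line(s) (total 0); column heights now [0 1 2 2 0 0 0], max=2
Drop 2: Z rot0 at col 2 lands with bottom-row=2; cleared 0 line(s) (total 0); column heights now [0 1 4 4 3 0 0], max=4
Drop 3: Z rot3 at col 0 lands with bottom-row=0; cleared 0 line(s) (total 0); column heights now [2 3 4 4 3 0 0], max=4
Drop 4: I rot0 at col 1 lands with bottom-row=4; cleared 0 line(s) (total 0); column heights now [2 5 5 5 5 0 0], max=5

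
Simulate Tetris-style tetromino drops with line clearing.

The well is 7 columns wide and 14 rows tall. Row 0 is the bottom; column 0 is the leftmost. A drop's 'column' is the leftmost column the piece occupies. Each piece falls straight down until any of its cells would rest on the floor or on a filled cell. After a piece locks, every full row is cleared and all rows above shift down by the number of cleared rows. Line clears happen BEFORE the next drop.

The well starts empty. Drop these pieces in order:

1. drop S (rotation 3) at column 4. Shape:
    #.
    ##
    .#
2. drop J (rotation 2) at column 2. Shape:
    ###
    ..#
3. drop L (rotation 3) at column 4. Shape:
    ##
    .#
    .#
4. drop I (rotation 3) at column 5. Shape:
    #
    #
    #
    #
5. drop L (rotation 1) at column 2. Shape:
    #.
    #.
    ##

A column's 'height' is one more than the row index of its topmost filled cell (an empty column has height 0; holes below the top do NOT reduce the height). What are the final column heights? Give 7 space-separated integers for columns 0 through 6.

Answer: 0 0 8 6 6 10 0

Derivation:
Drop 1: S rot3 at col 4 lands with bottom-row=0; cleared 0 line(s) (total 0); column heights now [0 0 0 0 3 2 0], max=3
Drop 2: J rot2 at col 2 lands with bottom-row=3; cleared 0 line(s) (total 0); column heights now [0 0 5 5 5 2 0], max=5
Drop 3: L rot3 at col 4 lands with bottom-row=3; cleared 0 line(s) (total 0); column heights now [0 0 5 5 6 6 0], max=6
Drop 4: I rot3 at col 5 lands with bottom-row=6; cleared 0 line(s) (total 0); column heights now [0 0 5 5 6 10 0], max=10
Drop 5: L rot1 at col 2 lands with bottom-row=5; cleared 0 line(s) (total 0); column heights now [0 0 8 6 6 10 0], max=10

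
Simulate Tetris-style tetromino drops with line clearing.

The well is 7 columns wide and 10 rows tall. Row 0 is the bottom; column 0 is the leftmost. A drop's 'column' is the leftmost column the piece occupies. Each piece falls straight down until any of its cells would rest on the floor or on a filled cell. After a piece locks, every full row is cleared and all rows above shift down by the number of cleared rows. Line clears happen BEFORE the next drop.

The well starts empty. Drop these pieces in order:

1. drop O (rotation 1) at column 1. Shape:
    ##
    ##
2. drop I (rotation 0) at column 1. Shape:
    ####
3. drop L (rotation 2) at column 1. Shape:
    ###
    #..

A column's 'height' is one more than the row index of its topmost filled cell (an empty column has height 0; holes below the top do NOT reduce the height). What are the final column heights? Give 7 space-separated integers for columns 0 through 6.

Drop 1: O rot1 at col 1 lands with bottom-row=0; cleared 0 line(s) (total 0); column heights now [0 2 2 0 0 0 0], max=2
Drop 2: I rot0 at col 1 lands with bottom-row=2; cleared 0 line(s) (total 0); column heights now [0 3 3 3 3 0 0], max=3
Drop 3: L rot2 at col 1 lands with bottom-row=3; cleared 0 line(s) (total 0); column heights now [0 5 5 5 3 0 0], max=5

Answer: 0 5 5 5 3 0 0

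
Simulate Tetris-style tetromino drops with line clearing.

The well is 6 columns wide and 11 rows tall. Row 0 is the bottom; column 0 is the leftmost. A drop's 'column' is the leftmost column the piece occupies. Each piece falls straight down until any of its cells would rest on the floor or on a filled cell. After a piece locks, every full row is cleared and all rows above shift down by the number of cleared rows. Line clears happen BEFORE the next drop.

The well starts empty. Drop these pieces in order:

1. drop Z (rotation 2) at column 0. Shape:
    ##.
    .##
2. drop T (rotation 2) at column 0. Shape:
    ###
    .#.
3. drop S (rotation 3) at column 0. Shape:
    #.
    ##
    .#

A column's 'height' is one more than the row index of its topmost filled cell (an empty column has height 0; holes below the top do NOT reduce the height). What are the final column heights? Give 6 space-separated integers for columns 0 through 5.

Drop 1: Z rot2 at col 0 lands with bottom-row=0; cleared 0 line(s) (total 0); column heights now [2 2 1 0 0 0], max=2
Drop 2: T rot2 at col 0 lands with bottom-row=2; cleared 0 line(s) (total 0); column heights now [4 4 4 0 0 0], max=4
Drop 3: S rot3 at col 0 lands with bottom-row=4; cleared 0 line(s) (total 0); column heights now [7 6 4 0 0 0], max=7

Answer: 7 6 4 0 0 0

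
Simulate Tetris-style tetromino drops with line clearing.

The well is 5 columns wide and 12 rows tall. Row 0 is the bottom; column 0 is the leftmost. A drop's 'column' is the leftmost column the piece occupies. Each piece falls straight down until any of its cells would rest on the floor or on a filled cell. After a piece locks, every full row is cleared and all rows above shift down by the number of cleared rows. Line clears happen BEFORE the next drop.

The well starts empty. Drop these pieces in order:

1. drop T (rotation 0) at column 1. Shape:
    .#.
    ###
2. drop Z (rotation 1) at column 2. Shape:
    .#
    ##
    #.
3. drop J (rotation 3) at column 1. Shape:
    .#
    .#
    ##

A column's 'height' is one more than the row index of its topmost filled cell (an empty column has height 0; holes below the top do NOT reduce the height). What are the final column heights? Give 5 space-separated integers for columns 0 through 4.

Answer: 0 5 7 5 0

Derivation:
Drop 1: T rot0 at col 1 lands with bottom-row=0; cleared 0 line(s) (total 0); column heights now [0 1 2 1 0], max=2
Drop 2: Z rot1 at col 2 lands with bottom-row=2; cleared 0 line(s) (total 0); column heights now [0 1 4 5 0], max=5
Drop 3: J rot3 at col 1 lands with bottom-row=4; cleared 0 line(s) (total 0); column heights now [0 5 7 5 0], max=7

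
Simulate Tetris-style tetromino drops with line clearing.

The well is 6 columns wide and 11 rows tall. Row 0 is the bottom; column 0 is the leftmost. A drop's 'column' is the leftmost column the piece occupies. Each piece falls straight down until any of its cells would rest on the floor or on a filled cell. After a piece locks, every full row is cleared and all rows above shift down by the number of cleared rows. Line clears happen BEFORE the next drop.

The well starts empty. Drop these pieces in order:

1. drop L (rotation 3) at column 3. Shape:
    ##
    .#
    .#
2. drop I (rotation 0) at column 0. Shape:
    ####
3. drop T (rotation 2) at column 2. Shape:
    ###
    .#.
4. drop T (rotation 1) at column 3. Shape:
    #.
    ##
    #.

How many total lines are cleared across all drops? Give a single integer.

Answer: 0

Derivation:
Drop 1: L rot3 at col 3 lands with bottom-row=0; cleared 0 line(s) (total 0); column heights now [0 0 0 3 3 0], max=3
Drop 2: I rot0 at col 0 lands with bottom-row=3; cleared 0 line(s) (total 0); column heights now [4 4 4 4 3 0], max=4
Drop 3: T rot2 at col 2 lands with bottom-row=4; cleared 0 line(s) (total 0); column heights now [4 4 6 6 6 0], max=6
Drop 4: T rot1 at col 3 lands with bottom-row=6; cleared 0 line(s) (total 0); column heights now [4 4 6 9 8 0], max=9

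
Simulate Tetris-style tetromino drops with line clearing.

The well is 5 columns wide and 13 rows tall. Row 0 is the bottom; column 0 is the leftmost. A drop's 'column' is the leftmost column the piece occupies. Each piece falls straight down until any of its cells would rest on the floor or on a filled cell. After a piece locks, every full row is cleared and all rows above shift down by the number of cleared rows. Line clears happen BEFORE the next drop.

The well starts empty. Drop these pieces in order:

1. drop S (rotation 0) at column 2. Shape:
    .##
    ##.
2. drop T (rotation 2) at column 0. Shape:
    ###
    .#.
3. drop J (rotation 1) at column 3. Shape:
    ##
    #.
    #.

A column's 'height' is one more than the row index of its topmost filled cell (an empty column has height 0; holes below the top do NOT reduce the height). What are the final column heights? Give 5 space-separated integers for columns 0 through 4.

Answer: 0 1 1 4 4

Derivation:
Drop 1: S rot0 at col 2 lands with bottom-row=0; cleared 0 line(s) (total 0); column heights now [0 0 1 2 2], max=2
Drop 2: T rot2 at col 0 lands with bottom-row=0; cleared 1 line(s) (total 1); column heights now [0 1 1 1 0], max=1
Drop 3: J rot1 at col 3 lands with bottom-row=1; cleared 0 line(s) (total 1); column heights now [0 1 1 4 4], max=4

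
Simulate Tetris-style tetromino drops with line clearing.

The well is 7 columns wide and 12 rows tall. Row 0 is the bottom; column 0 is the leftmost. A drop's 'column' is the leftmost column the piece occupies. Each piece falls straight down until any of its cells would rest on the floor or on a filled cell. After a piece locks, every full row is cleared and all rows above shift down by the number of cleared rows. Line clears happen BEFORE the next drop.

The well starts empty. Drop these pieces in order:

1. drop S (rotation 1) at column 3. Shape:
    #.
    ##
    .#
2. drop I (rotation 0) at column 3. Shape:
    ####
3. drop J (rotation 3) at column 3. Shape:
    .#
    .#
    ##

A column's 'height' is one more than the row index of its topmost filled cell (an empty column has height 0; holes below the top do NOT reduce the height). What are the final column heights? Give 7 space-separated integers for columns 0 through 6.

Drop 1: S rot1 at col 3 lands with bottom-row=0; cleared 0 line(s) (total 0); column heights now [0 0 0 3 2 0 0], max=3
Drop 2: I rot0 at col 3 lands with bottom-row=3; cleared 0 line(s) (total 0); column heights now [0 0 0 4 4 4 4], max=4
Drop 3: J rot3 at col 3 lands with bottom-row=4; cleared 0 line(s) (total 0); column heights now [0 0 0 5 7 4 4], max=7

Answer: 0 0 0 5 7 4 4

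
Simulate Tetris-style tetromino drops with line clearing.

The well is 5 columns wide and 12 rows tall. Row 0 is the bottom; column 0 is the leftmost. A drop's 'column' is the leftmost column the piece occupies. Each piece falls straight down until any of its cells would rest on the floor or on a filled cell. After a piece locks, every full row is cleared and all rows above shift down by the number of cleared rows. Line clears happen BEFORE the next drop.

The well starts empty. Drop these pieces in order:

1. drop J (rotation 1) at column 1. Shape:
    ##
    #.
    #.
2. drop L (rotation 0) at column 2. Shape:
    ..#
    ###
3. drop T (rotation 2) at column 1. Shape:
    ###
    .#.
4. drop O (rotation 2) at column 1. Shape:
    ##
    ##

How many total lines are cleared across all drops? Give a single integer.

Answer: 0

Derivation:
Drop 1: J rot1 at col 1 lands with bottom-row=0; cleared 0 line(s) (total 0); column heights now [0 3 3 0 0], max=3
Drop 2: L rot0 at col 2 lands with bottom-row=3; cleared 0 line(s) (total 0); column heights now [0 3 4 4 5], max=5
Drop 3: T rot2 at col 1 lands with bottom-row=4; cleared 0 line(s) (total 0); column heights now [0 6 6 6 5], max=6
Drop 4: O rot2 at col 1 lands with bottom-row=6; cleared 0 line(s) (total 0); column heights now [0 8 8 6 5], max=8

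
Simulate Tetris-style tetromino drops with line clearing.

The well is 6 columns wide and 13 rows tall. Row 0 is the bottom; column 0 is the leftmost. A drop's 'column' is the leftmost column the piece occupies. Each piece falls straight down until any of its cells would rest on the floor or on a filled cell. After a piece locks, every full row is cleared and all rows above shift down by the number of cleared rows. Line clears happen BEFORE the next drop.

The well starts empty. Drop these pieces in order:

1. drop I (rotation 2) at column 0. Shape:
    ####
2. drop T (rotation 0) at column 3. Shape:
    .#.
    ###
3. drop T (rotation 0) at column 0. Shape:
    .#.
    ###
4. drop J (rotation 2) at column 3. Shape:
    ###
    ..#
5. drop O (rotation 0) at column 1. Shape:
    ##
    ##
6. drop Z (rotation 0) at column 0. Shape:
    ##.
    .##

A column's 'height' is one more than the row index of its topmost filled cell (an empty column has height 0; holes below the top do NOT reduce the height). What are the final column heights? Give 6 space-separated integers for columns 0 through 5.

Answer: 6 6 5 3 3 3

Derivation:
Drop 1: I rot2 at col 0 lands with bottom-row=0; cleared 0 line(s) (total 0); column heights now [1 1 1 1 0 0], max=1
Drop 2: T rot0 at col 3 lands with bottom-row=1; cleared 0 line(s) (total 0); column heights now [1 1 1 2 3 2], max=3
Drop 3: T rot0 at col 0 lands with bottom-row=1; cleared 1 line(s) (total 1); column heights now [1 2 1 1 2 0], max=2
Drop 4: J rot2 at col 3 lands with bottom-row=1; cleared 0 line(s) (total 1); column heights now [1 2 1 3 3 3], max=3
Drop 5: O rot0 at col 1 lands with bottom-row=2; cleared 0 line(s) (total 1); column heights now [1 4 4 3 3 3], max=4
Drop 6: Z rot0 at col 0 lands with bottom-row=4; cleared 0 line(s) (total 1); column heights now [6 6 5 3 3 3], max=6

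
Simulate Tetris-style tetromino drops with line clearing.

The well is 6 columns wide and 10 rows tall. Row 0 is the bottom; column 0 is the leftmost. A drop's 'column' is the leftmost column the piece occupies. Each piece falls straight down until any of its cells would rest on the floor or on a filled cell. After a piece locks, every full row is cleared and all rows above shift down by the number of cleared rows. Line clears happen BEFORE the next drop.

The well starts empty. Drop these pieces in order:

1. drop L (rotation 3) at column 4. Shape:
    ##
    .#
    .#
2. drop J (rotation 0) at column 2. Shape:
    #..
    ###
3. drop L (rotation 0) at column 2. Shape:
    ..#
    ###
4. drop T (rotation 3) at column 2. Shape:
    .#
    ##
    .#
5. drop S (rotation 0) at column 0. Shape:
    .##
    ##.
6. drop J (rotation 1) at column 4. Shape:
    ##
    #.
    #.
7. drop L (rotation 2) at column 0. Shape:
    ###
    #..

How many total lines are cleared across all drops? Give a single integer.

Drop 1: L rot3 at col 4 lands with bottom-row=0; cleared 0 line(s) (total 0); column heights now [0 0 0 0 3 3], max=3
Drop 2: J rot0 at col 2 lands with bottom-row=3; cleared 0 line(s) (total 0); column heights now [0 0 5 4 4 3], max=5
Drop 3: L rot0 at col 2 lands with bottom-row=5; cleared 0 line(s) (total 0); column heights now [0 0 6 6 7 3], max=7
Drop 4: T rot3 at col 2 lands with bottom-row=6; cleared 0 line(s) (total 0); column heights now [0 0 8 9 7 3], max=9
Drop 5: S rot0 at col 0 lands with bottom-row=7; cleared 0 line(s) (total 0); column heights now [8 9 9 9 7 3], max=9
Drop 6: J rot1 at col 4 lands with bottom-row=7; cleared 0 line(s) (total 0); column heights now [8 9 9 9 10 10], max=10
Drop 7: L rot2 at col 0 lands with bottom-row=8; cleared 0 line(s) (total 0); column heights now [10 10 10 9 10 10], max=10

Answer: 0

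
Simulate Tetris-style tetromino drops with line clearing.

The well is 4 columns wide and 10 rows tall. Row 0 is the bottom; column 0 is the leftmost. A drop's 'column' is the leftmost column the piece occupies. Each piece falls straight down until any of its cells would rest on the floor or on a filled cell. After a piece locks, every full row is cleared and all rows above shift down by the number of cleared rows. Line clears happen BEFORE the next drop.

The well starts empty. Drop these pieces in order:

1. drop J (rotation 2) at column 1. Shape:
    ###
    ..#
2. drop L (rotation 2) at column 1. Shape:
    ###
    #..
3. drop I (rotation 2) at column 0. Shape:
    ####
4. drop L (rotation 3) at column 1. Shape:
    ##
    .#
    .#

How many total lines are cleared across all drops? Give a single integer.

Answer: 1

Derivation:
Drop 1: J rot2 at col 1 lands with bottom-row=0; cleared 0 line(s) (total 0); column heights now [0 2 2 2], max=2
Drop 2: L rot2 at col 1 lands with bottom-row=2; cleared 0 line(s) (total 0); column heights now [0 4 4 4], max=4
Drop 3: I rot2 at col 0 lands with bottom-row=4; cleared 1 line(s) (total 1); column heights now [0 4 4 4], max=4
Drop 4: L rot3 at col 1 lands with bottom-row=4; cleared 0 line(s) (total 1); column heights now [0 7 7 4], max=7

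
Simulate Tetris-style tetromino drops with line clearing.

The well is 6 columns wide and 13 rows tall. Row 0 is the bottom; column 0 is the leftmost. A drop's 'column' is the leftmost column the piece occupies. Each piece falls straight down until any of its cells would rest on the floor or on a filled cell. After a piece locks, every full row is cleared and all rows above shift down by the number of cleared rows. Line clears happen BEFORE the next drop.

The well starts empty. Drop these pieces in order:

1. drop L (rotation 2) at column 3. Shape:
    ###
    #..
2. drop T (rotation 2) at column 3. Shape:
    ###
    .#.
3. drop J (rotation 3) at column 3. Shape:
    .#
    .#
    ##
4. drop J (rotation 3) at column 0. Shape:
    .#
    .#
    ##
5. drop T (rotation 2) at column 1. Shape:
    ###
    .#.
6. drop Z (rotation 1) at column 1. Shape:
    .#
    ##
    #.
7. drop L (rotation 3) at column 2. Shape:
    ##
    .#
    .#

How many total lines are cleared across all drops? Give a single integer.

Answer: 0

Derivation:
Drop 1: L rot2 at col 3 lands with bottom-row=0; cleared 0 line(s) (total 0); column heights now [0 0 0 2 2 2], max=2
Drop 2: T rot2 at col 3 lands with bottom-row=2; cleared 0 line(s) (total 0); column heights now [0 0 0 4 4 4], max=4
Drop 3: J rot3 at col 3 lands with bottom-row=4; cleared 0 line(s) (total 0); column heights now [0 0 0 5 7 4], max=7
Drop 4: J rot3 at col 0 lands with bottom-row=0; cleared 0 line(s) (total 0); column heights now [1 3 0 5 7 4], max=7
Drop 5: T rot2 at col 1 lands with bottom-row=4; cleared 0 line(s) (total 0); column heights now [1 6 6 6 7 4], max=7
Drop 6: Z rot1 at col 1 lands with bottom-row=6; cleared 0 line(s) (total 0); column heights now [1 8 9 6 7 4], max=9
Drop 7: L rot3 at col 2 lands with bottom-row=7; cleared 0 line(s) (total 0); column heights now [1 8 10 10 7 4], max=10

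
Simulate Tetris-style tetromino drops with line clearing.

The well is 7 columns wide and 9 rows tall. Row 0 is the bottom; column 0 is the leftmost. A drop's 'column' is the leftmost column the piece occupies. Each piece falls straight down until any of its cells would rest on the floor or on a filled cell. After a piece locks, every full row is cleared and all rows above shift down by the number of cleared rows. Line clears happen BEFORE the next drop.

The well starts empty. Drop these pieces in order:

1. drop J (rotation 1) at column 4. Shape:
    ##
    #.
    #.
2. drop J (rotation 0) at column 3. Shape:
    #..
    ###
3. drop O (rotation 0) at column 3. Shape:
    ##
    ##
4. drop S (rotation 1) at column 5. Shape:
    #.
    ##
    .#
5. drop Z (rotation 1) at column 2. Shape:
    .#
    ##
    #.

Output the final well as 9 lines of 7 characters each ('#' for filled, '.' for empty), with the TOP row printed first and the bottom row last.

Drop 1: J rot1 at col 4 lands with bottom-row=0; cleared 0 line(s) (total 0); column heights now [0 0 0 0 3 3 0], max=3
Drop 2: J rot0 at col 3 lands with bottom-row=3; cleared 0 line(s) (total 0); column heights now [0 0 0 5 4 4 0], max=5
Drop 3: O rot0 at col 3 lands with bottom-row=5; cleared 0 line(s) (total 0); column heights now [0 0 0 7 7 4 0], max=7
Drop 4: S rot1 at col 5 lands with bottom-row=3; cleared 0 line(s) (total 0); column heights now [0 0 0 7 7 6 5], max=7
Drop 5: Z rot1 at col 2 lands with bottom-row=6; cleared 0 line(s) (total 0); column heights now [0 0 8 9 7 6 5], max=9

Answer: ...#...
..##...
..###..
...###.
...#.##
...####
....##.
....#..
....#..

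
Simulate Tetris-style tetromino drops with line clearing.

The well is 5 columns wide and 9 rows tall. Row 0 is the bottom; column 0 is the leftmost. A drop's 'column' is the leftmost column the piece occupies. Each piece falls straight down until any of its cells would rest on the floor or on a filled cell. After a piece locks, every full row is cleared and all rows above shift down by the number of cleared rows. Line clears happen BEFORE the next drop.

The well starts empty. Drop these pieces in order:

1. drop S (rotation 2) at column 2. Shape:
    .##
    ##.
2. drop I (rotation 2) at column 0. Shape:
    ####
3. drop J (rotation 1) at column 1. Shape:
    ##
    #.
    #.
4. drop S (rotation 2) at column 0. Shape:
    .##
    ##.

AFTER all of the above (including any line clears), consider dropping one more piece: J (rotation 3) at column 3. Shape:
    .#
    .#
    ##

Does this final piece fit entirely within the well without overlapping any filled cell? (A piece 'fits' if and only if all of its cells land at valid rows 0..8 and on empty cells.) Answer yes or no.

Answer: yes

Derivation:
Drop 1: S rot2 at col 2 lands with bottom-row=0; cleared 0 line(s) (total 0); column heights now [0 0 1 2 2], max=2
Drop 2: I rot2 at col 0 lands with bottom-row=2; cleared 0 line(s) (total 0); column heights now [3 3 3 3 2], max=3
Drop 3: J rot1 at col 1 lands with bottom-row=3; cleared 0 line(s) (total 0); column heights now [3 6 6 3 2], max=6
Drop 4: S rot2 at col 0 lands with bottom-row=6; cleared 0 line(s) (total 0); column heights now [7 8 8 3 2], max=8
Test piece J rot3 at col 3 (width 2): heights before test = [7 8 8 3 2]; fits = True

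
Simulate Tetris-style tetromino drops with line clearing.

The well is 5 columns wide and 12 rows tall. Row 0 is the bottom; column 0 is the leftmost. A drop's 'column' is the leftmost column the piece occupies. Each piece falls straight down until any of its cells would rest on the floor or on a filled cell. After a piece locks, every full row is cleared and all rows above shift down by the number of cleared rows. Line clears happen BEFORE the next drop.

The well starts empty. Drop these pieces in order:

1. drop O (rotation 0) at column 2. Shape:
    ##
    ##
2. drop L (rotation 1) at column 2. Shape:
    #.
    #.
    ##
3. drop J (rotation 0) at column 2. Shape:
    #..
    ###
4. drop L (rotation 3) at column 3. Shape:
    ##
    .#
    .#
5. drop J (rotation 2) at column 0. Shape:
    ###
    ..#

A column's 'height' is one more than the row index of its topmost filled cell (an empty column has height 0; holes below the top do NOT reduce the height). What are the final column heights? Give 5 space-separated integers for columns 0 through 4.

Drop 1: O rot0 at col 2 lands with bottom-row=0; cleared 0 line(s) (total 0); column heights now [0 0 2 2 0], max=2
Drop 2: L rot1 at col 2 lands with bottom-row=2; cleared 0 line(s) (total 0); column heights now [0 0 5 3 0], max=5
Drop 3: J rot0 at col 2 lands with bottom-row=5; cleared 0 line(s) (total 0); column heights now [0 0 7 6 6], max=7
Drop 4: L rot3 at col 3 lands with bottom-row=6; cleared 0 line(s) (total 0); column heights now [0 0 7 9 9], max=9
Drop 5: J rot2 at col 0 lands with bottom-row=7; cleared 1 line(s) (total 1); column heights now [0 0 8 6 8], max=8

Answer: 0 0 8 6 8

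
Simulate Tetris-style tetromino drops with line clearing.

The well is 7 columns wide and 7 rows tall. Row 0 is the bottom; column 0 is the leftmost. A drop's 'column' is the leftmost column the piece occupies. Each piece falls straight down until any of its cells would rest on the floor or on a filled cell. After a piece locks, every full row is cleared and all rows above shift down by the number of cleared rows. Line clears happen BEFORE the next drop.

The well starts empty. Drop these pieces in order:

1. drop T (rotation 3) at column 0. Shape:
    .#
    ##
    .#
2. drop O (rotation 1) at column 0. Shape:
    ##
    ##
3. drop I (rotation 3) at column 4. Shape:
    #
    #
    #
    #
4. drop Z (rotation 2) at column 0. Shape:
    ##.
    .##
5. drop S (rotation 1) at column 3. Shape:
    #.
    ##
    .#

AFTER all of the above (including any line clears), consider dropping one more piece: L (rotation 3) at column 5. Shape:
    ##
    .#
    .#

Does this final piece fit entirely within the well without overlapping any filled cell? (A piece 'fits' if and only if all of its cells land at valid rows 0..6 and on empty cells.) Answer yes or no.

Answer: yes

Derivation:
Drop 1: T rot3 at col 0 lands with bottom-row=0; cleared 0 line(s) (total 0); column heights now [2 3 0 0 0 0 0], max=3
Drop 2: O rot1 at col 0 lands with bottom-row=3; cleared 0 line(s) (total 0); column heights now [5 5 0 0 0 0 0], max=5
Drop 3: I rot3 at col 4 lands with bottom-row=0; cleared 0 line(s) (total 0); column heights now [5 5 0 0 4 0 0], max=5
Drop 4: Z rot2 at col 0 lands with bottom-row=5; cleared 0 line(s) (total 0); column heights now [7 7 6 0 4 0 0], max=7
Drop 5: S rot1 at col 3 lands with bottom-row=4; cleared 0 line(s) (total 0); column heights now [7 7 6 7 6 0 0], max=7
Test piece L rot3 at col 5 (width 2): heights before test = [7 7 6 7 6 0 0]; fits = True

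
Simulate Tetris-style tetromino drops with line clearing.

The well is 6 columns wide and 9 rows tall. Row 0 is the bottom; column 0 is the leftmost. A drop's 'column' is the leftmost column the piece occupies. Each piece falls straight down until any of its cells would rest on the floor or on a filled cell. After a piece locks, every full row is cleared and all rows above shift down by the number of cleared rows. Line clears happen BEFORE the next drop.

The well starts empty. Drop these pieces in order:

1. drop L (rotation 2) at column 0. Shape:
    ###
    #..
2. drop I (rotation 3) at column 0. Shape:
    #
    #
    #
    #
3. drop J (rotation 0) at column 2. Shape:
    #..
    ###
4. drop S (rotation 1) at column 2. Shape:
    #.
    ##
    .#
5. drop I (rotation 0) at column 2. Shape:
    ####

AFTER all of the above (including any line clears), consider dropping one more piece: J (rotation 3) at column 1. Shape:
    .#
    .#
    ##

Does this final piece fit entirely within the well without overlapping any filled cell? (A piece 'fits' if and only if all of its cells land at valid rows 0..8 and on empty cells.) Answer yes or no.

Answer: no

Derivation:
Drop 1: L rot2 at col 0 lands with bottom-row=0; cleared 0 line(s) (total 0); column heights now [2 2 2 0 0 0], max=2
Drop 2: I rot3 at col 0 lands with bottom-row=2; cleared 0 line(s) (total 0); column heights now [6 2 2 0 0 0], max=6
Drop 3: J rot0 at col 2 lands with bottom-row=2; cleared 0 line(s) (total 0); column heights now [6 2 4 3 3 0], max=6
Drop 4: S rot1 at col 2 lands with bottom-row=3; cleared 0 line(s) (total 0); column heights now [6 2 6 5 3 0], max=6
Drop 5: I rot0 at col 2 lands with bottom-row=6; cleared 0 line(s) (total 0); column heights now [6 2 7 7 7 7], max=7
Test piece J rot3 at col 1 (width 2): heights before test = [6 2 7 7 7 7]; fits = False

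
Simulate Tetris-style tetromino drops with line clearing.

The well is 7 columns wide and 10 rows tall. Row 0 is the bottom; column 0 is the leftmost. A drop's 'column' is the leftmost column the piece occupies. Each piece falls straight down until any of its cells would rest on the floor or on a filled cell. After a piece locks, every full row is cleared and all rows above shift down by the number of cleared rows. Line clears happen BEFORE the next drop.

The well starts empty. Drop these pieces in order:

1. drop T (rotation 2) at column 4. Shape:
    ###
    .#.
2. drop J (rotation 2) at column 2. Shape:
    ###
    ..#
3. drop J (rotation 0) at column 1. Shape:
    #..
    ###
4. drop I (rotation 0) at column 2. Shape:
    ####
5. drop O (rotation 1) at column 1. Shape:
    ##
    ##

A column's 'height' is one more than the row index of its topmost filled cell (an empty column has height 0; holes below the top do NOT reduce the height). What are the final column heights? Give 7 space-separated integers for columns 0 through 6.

Answer: 0 8 8 6 6 6 2

Derivation:
Drop 1: T rot2 at col 4 lands with bottom-row=0; cleared 0 line(s) (total 0); column heights now [0 0 0 0 2 2 2], max=2
Drop 2: J rot2 at col 2 lands with bottom-row=2; cleared 0 line(s) (total 0); column heights now [0 0 4 4 4 2 2], max=4
Drop 3: J rot0 at col 1 lands with bottom-row=4; cleared 0 line(s) (total 0); column heights now [0 6 5 5 4 2 2], max=6
Drop 4: I rot0 at col 2 lands with bottom-row=5; cleared 0 line(s) (total 0); column heights now [0 6 6 6 6 6 2], max=6
Drop 5: O rot1 at col 1 lands with bottom-row=6; cleared 0 line(s) (total 0); column heights now [0 8 8 6 6 6 2], max=8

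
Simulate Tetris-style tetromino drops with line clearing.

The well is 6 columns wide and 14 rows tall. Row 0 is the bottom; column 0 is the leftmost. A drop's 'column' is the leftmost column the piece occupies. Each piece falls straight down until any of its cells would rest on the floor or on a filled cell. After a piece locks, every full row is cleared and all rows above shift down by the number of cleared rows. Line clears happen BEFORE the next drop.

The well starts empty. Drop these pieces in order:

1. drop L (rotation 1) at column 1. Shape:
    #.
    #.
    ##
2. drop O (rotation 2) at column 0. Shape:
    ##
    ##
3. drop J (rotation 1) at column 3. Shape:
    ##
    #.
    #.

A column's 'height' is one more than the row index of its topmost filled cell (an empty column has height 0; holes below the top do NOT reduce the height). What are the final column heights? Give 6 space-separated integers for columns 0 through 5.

Answer: 5 5 1 3 3 0

Derivation:
Drop 1: L rot1 at col 1 lands with bottom-row=0; cleared 0 line(s) (total 0); column heights now [0 3 1 0 0 0], max=3
Drop 2: O rot2 at col 0 lands with bottom-row=3; cleared 0 line(s) (total 0); column heights now [5 5 1 0 0 0], max=5
Drop 3: J rot1 at col 3 lands with bottom-row=0; cleared 0 line(s) (total 0); column heights now [5 5 1 3 3 0], max=5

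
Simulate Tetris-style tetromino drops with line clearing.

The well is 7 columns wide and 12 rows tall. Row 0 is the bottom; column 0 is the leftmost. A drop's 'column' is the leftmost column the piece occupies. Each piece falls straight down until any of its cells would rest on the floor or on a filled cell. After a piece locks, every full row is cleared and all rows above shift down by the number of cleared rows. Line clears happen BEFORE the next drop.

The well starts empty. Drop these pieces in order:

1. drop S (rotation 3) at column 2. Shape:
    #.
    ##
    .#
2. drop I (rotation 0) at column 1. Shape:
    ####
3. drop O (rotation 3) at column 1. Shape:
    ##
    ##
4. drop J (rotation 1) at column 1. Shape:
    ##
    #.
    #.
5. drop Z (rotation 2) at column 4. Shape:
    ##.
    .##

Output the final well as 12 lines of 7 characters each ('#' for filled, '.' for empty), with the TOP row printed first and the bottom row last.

Drop 1: S rot3 at col 2 lands with bottom-row=0; cleared 0 line(s) (total 0); column heights now [0 0 3 2 0 0 0], max=3
Drop 2: I rot0 at col 1 lands with bottom-row=3; cleared 0 line(s) (total 0); column heights now [0 4 4 4 4 0 0], max=4
Drop 3: O rot3 at col 1 lands with bottom-row=4; cleared 0 line(s) (total 0); column heights now [0 6 6 4 4 0 0], max=6
Drop 4: J rot1 at col 1 lands with bottom-row=6; cleared 0 line(s) (total 0); column heights now [0 9 9 4 4 0 0], max=9
Drop 5: Z rot2 at col 4 lands with bottom-row=3; cleared 0 line(s) (total 0); column heights now [0 9 9 4 5 5 4], max=9

Answer: .......
.......
.......
.##....
.#.....
.#.....
.##....
.##.##.
.######
..#....
..##...
...#...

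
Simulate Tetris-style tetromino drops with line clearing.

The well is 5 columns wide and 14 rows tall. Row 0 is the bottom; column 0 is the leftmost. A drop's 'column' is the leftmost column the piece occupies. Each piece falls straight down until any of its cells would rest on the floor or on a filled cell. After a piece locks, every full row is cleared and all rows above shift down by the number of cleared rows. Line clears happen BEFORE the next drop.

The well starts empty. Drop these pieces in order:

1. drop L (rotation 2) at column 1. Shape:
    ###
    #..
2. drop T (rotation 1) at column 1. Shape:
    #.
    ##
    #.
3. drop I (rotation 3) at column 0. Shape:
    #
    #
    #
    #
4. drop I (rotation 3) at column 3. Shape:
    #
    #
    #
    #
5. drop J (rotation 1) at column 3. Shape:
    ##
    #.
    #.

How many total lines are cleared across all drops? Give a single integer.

Drop 1: L rot2 at col 1 lands with bottom-row=0; cleared 0 line(s) (total 0); column heights now [0 2 2 2 0], max=2
Drop 2: T rot1 at col 1 lands with bottom-row=2; cleared 0 line(s) (total 0); column heights now [0 5 4 2 0], max=5
Drop 3: I rot3 at col 0 lands with bottom-row=0; cleared 0 line(s) (total 0); column heights now [4 5 4 2 0], max=5
Drop 4: I rot3 at col 3 lands with bottom-row=2; cleared 0 line(s) (total 0); column heights now [4 5 4 6 0], max=6
Drop 5: J rot1 at col 3 lands with bottom-row=6; cleared 0 line(s) (total 0); column heights now [4 5 4 9 9], max=9

Answer: 0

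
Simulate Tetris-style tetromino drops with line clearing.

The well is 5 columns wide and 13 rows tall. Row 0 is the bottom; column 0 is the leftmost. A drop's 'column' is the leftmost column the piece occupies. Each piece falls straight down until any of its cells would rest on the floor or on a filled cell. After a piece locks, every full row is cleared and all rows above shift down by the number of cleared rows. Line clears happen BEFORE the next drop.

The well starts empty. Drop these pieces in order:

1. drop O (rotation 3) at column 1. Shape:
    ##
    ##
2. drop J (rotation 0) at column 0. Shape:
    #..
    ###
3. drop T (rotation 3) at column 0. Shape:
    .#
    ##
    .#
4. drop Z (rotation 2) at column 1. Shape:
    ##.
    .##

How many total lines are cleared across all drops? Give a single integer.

Drop 1: O rot3 at col 1 lands with bottom-row=0; cleared 0 line(s) (total 0); column heights now [0 2 2 0 0], max=2
Drop 2: J rot0 at col 0 lands with bottom-row=2; cleared 0 line(s) (total 0); column heights now [4 3 3 0 0], max=4
Drop 3: T rot3 at col 0 lands with bottom-row=3; cleared 0 line(s) (total 0); column heights now [5 6 3 0 0], max=6
Drop 4: Z rot2 at col 1 lands with bottom-row=5; cleared 0 line(s) (total 0); column heights now [5 7 7 6 0], max=7

Answer: 0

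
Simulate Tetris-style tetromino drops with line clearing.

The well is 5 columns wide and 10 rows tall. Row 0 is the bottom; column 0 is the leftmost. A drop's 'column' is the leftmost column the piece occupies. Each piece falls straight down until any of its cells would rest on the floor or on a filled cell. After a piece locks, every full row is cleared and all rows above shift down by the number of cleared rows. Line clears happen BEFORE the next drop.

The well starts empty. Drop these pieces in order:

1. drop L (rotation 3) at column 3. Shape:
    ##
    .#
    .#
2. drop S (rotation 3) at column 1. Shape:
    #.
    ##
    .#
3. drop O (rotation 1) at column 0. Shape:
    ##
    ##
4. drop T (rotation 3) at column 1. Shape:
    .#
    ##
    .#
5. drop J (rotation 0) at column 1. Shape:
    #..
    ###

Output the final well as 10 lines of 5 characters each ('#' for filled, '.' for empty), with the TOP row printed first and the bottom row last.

Answer: .....
.#...
.###.
..#..
.##..
###..
##...
.#.##
.##.#
..#.#

Derivation:
Drop 1: L rot3 at col 3 lands with bottom-row=0; cleared 0 line(s) (total 0); column heights now [0 0 0 3 3], max=3
Drop 2: S rot3 at col 1 lands with bottom-row=0; cleared 0 line(s) (total 0); column heights now [0 3 2 3 3], max=3
Drop 3: O rot1 at col 0 lands with bottom-row=3; cleared 0 line(s) (total 0); column heights now [5 5 2 3 3], max=5
Drop 4: T rot3 at col 1 lands with bottom-row=4; cleared 0 line(s) (total 0); column heights now [5 6 7 3 3], max=7
Drop 5: J rot0 at col 1 lands with bottom-row=7; cleared 0 line(s) (total 0); column heights now [5 9 8 8 3], max=9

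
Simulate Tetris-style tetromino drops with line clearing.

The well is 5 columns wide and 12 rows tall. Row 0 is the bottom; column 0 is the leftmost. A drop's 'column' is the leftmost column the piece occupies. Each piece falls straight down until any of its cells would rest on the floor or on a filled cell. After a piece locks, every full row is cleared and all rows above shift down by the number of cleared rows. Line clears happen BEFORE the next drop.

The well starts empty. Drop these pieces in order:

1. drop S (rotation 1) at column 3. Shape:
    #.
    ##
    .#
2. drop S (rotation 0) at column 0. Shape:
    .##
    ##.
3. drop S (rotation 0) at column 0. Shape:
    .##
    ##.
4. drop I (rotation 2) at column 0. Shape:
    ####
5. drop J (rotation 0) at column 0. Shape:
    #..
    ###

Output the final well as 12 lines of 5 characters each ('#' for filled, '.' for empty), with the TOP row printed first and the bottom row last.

Answer: .....
.....
.....
.....
.....
#....
###..
####.
.##..
##.#.
.####
##..#

Derivation:
Drop 1: S rot1 at col 3 lands with bottom-row=0; cleared 0 line(s) (total 0); column heights now [0 0 0 3 2], max=3
Drop 2: S rot0 at col 0 lands with bottom-row=0; cleared 0 line(s) (total 0); column heights now [1 2 2 3 2], max=3
Drop 3: S rot0 at col 0 lands with bottom-row=2; cleared 0 line(s) (total 0); column heights now [3 4 4 3 2], max=4
Drop 4: I rot2 at col 0 lands with bottom-row=4; cleared 0 line(s) (total 0); column heights now [5 5 5 5 2], max=5
Drop 5: J rot0 at col 0 lands with bottom-row=5; cleared 0 line(s) (total 0); column heights now [7 6 6 5 2], max=7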